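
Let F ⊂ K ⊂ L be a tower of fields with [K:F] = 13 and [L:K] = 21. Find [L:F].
[L:F] = 273

The tower law says that for any tower of field extensions F ⊂ K ⊂ L with finite degrees, [L:F] = [L:K] · [K:F]. Here this gives [L:F] = 21 · 13 = 273.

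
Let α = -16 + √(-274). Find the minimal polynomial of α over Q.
m_α(x) = x^2 + 32x + 530

From α + 16 = √(-274), squaring gives (α + 16)^2 = -274, i.e. α^2 + 32α + 256 = -274, so α^2 + 32α + 530 = 0. The discriminant of x^2 + 32x + 530 is (32)^2 - 4·(530) = 1024 - 2120 = -1096, and 4·(-274) is not a perfect square in Q since -274 is squarefree and ≠ 1. Hence x^2 + 32x + 530 is irreducible over Q and is the minimal polynomial of α.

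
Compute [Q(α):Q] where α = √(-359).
[Q(α):Q] = 2

[Q(α):Q] equals the degree of the minimal polynomial of α. Here α^2 = -359 and x^2 + 359 is irreducible (d = -359 is squarefree, ≠ 1, hence not a square), so deg(m_α) = 2. Thus [Q(α):Q] = 2.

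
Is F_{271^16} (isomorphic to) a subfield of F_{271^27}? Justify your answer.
No: F_{271^16} is not a subfield of F_{271^27}

F_{p^m} embeds in F_{p^n} iff m | n. Here 16 ∤ 27 (since 27 = 1·16 + 11 with remainder 11 ≠ 0), so F_{271^16} is not a subfield of F_{271^27}. Equivalently: if it were, the tower law would give 16 = [F_{271^16}:F_271] dividing [F_{271^27}:F_271] = 27, contradiction.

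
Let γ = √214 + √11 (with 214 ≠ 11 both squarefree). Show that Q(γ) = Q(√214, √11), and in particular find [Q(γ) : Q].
[Q(γ) : Q] = 4 (equivalently, Q(γ) = Q(√214, √11))

Obviously Q(γ) ⊆ Q(√214, √11), and [Q(√214, √11):Q] = 4 (since 214, 11 are distinct squarefree integers > 1 with 2354 not a perfect square). To show equality we compute the minimal polynomial of γ. From γ = √214 + √11: γ^2 = 214 + 2√(2354) + 11 = 225 + 2√(2354), so γ^2 - 225 = 2√(2354); squaring, (γ^2 - 225)^2 = 4·2354, i.e. γ^4 - 450γ^2 + 50625 - 9416 = 0, i.e. γ^4 - 450γ^2 + 41209 = 0. So γ is a root of x^4 - 450x^2 + 41209. This polynomial is irreducible over Q: it has no rational root (each ±√214 ± √11 is irrational), and any factorization into two quadratics over Q would force √(2354) ∈ Q (pairing opposite roots) or √214, √11 ∈ Q (other pairings), all impossible. Hence [Q(γ):Q] = 4 = [Q(√214, √11):Q], so Q(γ) = Q(√214, √11).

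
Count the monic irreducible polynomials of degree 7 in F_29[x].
There are 2464268040 monic irreducible polynomials of degree 7 over F_29

Each element of F_{29^7} that lies in no proper subfield is a root of exactly one monic irreducible of degree 7 over F_29, and each such polynomial has 7 distinct roots in F_{29^7}. By Möbius inversion the count is N_29(7) = (1/7) Σ_{d|7} μ(7/d) · 29^d = (1/7)(μ(7)·29^1 + μ(1)·29^7) = 17249876280/7 = 2464268040.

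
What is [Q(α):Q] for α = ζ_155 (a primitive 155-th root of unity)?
[Q(α):Q] = 120

The minimal polynomial of ζ_155 over Q is the 155-th cyclotomic polynomial Φ_155(x), which is irreducible over Q and has degree φ(155) = 120. Hence [Q(α):Q] = φ(155) = 120.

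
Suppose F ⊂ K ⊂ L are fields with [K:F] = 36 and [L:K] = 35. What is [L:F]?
[L:F] = 1260

The tower law says that for any tower of field extensions F ⊂ K ⊂ L with finite degrees, [L:F] = [L:K] · [K:F]. Here this gives [L:F] = 35 · 36 = 1260.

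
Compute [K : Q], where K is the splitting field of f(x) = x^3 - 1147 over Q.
[K : Q] = 6

The roots of x^3 - 1147 are ∛1147, ω∛1147, ω^2∛1147 where ω = e^(2πi/3) is a primitive cube root of unity, so K = Q(∛1147, ω). Now [Q(∛1147):Q] = 3 (since 1147 is not a perfect cube, x^3 - 1147 is irreducible) and [Q(ω):Q] = 2. Both 2 and 3 divide [K:Q], and [K:Q] ≤ 3·2 = 6, so [K:Q] = 6. (Equivalently: Q(∛1147) ⊂ R but ω ∉ R, so [K : Q(∛1147)] = 2.)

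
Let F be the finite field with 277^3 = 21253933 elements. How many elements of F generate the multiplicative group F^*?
There are φ(21253932) = 5474304 primitive elements

F_q^* is cyclic of order q - 1 = 21253932. A cyclic group of order m has exactly φ(m) generators. Here m = 21253932 = 2^2 · 3^2 · 7 · 19 · 23 · 193, so the number of primitive elements is φ(21253932) = 5474304.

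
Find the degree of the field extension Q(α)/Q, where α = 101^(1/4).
[Q(α):Q] = 4

α is a root of x^4 - 101. By Eisenstein's criterion at the prime p = 101 (which divides the constant term 101 but p^2 = 10201 does not, since 101 is squarefree), x^4 - 101 is irreducible over Q. Hence [Q(α):Q] = 4.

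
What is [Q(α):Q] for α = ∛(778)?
[Q(α):Q] = 3

The minimal polynomial of α is x^3 - 778, irreducible over Q since 778 is not a perfect cube (so x^3 - 778 has no rational root). Hence [Q(α):Q] = deg(m_α) = 3.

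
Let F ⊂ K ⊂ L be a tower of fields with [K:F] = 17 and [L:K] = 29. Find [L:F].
[L:F] = 493

The tower law says that for any tower of field extensions F ⊂ K ⊂ L with finite degrees, [L:F] = [L:K] · [K:F]. Here this gives [L:F] = 29 · 17 = 493.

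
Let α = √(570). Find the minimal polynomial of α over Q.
m_α(x) = x^2 - 570

α satisfies α^2 - 570 = 0, so x^2 - 570 annihilates α. Since d = 570 is squarefree and ≠ 1, it is not a perfect square in Q, so x^2 - 570 has no rational root and is therefore irreducible over Q (a degree-2 polynomial over a field is irreducible iff it has no root). Hence m_α(x) = x^2 - 570.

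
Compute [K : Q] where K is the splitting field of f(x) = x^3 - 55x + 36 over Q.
[K : Q] = 6

By the rational root test, any rational root of the monic integer polynomial f(x) = x^3 - 55x + 36 must be an integer dividing the constant term 36, i.e. one of ±{1, 2, 3, 4, 6, 9, 12, 18, 36}. Evaluating: f(1) = -18, f(-1) = 90, f(2) = -66, f(-2) = 138, f(3) = -102, f(-3) = 174, f(4) = -120, f(-4) = 192, f(6) = -78, f(-6) = 150, f(9) = 270, f(-9) = -198, f(12) = 1104, f(-12) = -1032, f(18) = 4878, f(-18) = -4806, f(36) = 44712, f(-36) = -44640; none is 0, so f has no rational root and is therefore irreducible over Q (a cubic with no linear factor over a field is irreducible). For an irreducible cubic, the Galois group is A_3 or S_3 according as the discriminant disc(f) = -4a^3 - 27b^2 = -4·(-55)^3 - 27·(36)^2 = 630508 is or is not a square in Q. Here disc(f) = 630508 is not a perfect square in Q, so the Galois group of f over Q is not contained in A_3 and must be all of S_3. The splitting field has degree |S_3| = 6 over Q, so [K : Q] = 6.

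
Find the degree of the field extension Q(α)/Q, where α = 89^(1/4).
[Q(α):Q] = 4

α is a root of x^4 - 89. By Eisenstein's criterion at the prime p = 89 (which divides the constant term 89 but p^2 = 7921 does not, since 89 is squarefree), x^4 - 89 is irreducible over Q. Hence [Q(α):Q] = 4.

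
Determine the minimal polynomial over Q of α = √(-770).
m_α(x) = x^2 + 770

α satisfies α^2 + 770 = 0, so x^2 + 770 annihilates α. Since d = -770 is squarefree and ≠ 1, it is not a perfect square in Q, so x^2 + 770 has no rational root and is therefore irreducible over Q (a degree-2 polynomial over a field is irreducible iff it has no root). Hence m_α(x) = x^2 + 770.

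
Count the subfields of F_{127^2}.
F_{127^2} has 2 subfields

The subfields of F_{p^n} are exactly the fields F_{p^d} for d | n (each is the fixed field of the unique index-d subgroup of Gal(F_{p^n}/F_p) ≅ Z/nZ). The divisors of n = 2 are {1, 2}, giving 2 subfields: F_{127^1}, F_{127^2}.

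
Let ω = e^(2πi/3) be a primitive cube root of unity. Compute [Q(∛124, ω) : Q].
[Q(∛124, ω) : Q] = 6

[Q(∛124):Q] = 3 (min poly x^3 - 124, irreducible since 124 is not a perfect cube). [Q(ω):Q] = 2 (min poly x^2 + x + 1). Since Q(∛124) ⊂ R and ω ∉ R, we have ω ∉ Q(∛124), so x^2 + x + 1 remains irreducible over Q(∛124) and [Q(∛124, ω) : Q(∛124)] = 2. By the tower law, [Q(∛124, ω) : Q] = 3 · 2 = 6. (In fact Q(∛124, ω) is the splitting field of x^3 - 124 over Q.)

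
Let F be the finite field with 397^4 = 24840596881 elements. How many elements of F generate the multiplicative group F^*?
There are φ(24840596880) = 5991321600 primitive elements

F_q^* is cyclic of order q - 1 = 24840596880. A cyclic group of order m has exactly φ(m) generators. Here m = 24840596880 = 2^4 · 3^2 · 5 · 11 · 199 · 15761, so the number of primitive elements is φ(24840596880) = 5991321600.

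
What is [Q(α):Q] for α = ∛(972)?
[Q(α):Q] = 3

The minimal polynomial of α is x^3 - 972, irreducible over Q since 972 is not a perfect cube (so x^3 - 972 has no rational root). Hence [Q(α):Q] = deg(m_α) = 3.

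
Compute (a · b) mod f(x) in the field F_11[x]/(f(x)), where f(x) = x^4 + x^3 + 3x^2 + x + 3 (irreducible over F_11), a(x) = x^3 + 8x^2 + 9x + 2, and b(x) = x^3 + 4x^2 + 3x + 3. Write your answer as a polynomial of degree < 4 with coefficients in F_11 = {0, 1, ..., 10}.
a · b ≡ x^3 + 10x^2 + 3x + 4 (mod f(x))

Multiply in F_11[x]: a(x)·b(x) = (x^3 + 8x^2 + 9x + 2)·(x^3 + 4x^2 + 3x + 3) = x^6 + x^5 + 10x^3 + 4x^2 + 6. This has degree ≥ 4, so divide by f(x) over F_11: x^6 + x^5 + 10x^3 + 4x^2 + 6 = (x^2 + 8)·(x^4 + x^3 + 3x^2 + x + 3) + (x^3 + 10x^2 + 3x + 4). Hence a·b ≡ x^3 + 10x^2 + 3x + 4 (mod f). (F_11[x]/(f) is a field with 11^4 = 14641 elements since f is irreducible of degree 4.)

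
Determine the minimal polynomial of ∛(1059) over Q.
m_α(x) = x^3 - 1059

α satisfies α^3 = 1059, so x^3 - 1059 annihilates α. By the rational root test, a rational root p/q (in lowest terms) of x^3 - 1059 would satisfy p^3 = 1059 q^3, forcing q = 1 and p^3 = 1059; but 1059 is not a perfect cube, contradiction. A monic cubic over Q with no rational root is irreducible (any nontrivial factorization would include a linear factor). Hence x^3 - 1059 is the minimal polynomial of α, and in particular [Q(α):Q] = 3.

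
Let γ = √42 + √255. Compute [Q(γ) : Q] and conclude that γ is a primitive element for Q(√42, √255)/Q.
[Q(γ) : Q] = 4 (equivalently, Q(γ) = Q(√42, √255))

Obviously Q(γ) ⊆ Q(√42, √255), and [Q(√42, √255):Q] = 4 (since 42, 255 are distinct squarefree integers > 1 with 10710 not a perfect square). To show equality we compute the minimal polynomial of γ. From γ = √42 + √255: γ^2 = 42 + 2√(10710) + 255 = 297 + 2√(10710), so γ^2 - 297 = 2√(10710); squaring, (γ^2 - 297)^2 = 4·10710, i.e. γ^4 - 594γ^2 + 88209 - 42840 = 0, i.e. γ^4 - 594γ^2 + 45369 = 0. So γ is a root of x^4 - 594x^2 + 45369. This polynomial is irreducible over Q: it has no rational root (each ±√42 ± √255 is irrational), and any factorization into two quadratics over Q would force √(10710) ∈ Q (pairing opposite roots) or √42, √255 ∈ Q (other pairings), all impossible. Hence [Q(γ):Q] = 4 = [Q(√42, √255):Q], so Q(γ) = Q(√42, √255).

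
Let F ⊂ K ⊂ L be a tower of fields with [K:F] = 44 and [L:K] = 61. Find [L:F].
[L:F] = 2684

The tower law says that for any tower of field extensions F ⊂ K ⊂ L with finite degrees, [L:F] = [L:K] · [K:F]. Here this gives [L:F] = 61 · 44 = 2684.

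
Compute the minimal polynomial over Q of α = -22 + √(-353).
m_α(x) = x^2 + 44x + 837

From α + 22 = √(-353), squaring gives (α + 22)^2 = -353, i.e. α^2 + 44α + 484 = -353, so α^2 + 44α + 837 = 0. The discriminant of x^2 + 44x + 837 is (44)^2 - 4·(837) = 1936 - 3348 = -1412, and 4·(-353) is not a perfect square in Q since -353 is squarefree and ≠ 1. Hence x^2 + 44x + 837 is irreducible over Q and is the minimal polynomial of α.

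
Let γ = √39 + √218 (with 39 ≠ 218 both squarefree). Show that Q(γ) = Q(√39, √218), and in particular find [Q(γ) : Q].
[Q(γ) : Q] = 4 (equivalently, Q(γ) = Q(√39, √218))

Obviously Q(γ) ⊆ Q(√39, √218), and [Q(√39, √218):Q] = 4 (since 39, 218 are distinct squarefree integers > 1 with 8502 not a perfect square). To show equality we compute the minimal polynomial of γ. From γ = √39 + √218: γ^2 = 39 + 2√(8502) + 218 = 257 + 2√(8502), so γ^2 - 257 = 2√(8502); squaring, (γ^2 - 257)^2 = 4·8502, i.e. γ^4 - 514γ^2 + 66049 - 34008 = 0, i.e. γ^4 - 514γ^2 + 32041 = 0. So γ is a root of x^4 - 514x^2 + 32041. This polynomial is irreducible over Q: it has no rational root (each ±√39 ± √218 is irrational), and any factorization into two quadratics over Q would force √(8502) ∈ Q (pairing opposite roots) or √39, √218 ∈ Q (other pairings), all impossible. Hence [Q(γ):Q] = 4 = [Q(√39, √218):Q], so Q(γ) = Q(√39, √218).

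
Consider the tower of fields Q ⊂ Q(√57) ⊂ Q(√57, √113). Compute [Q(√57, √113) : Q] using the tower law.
[Q(√57, √113) : Q] = 4

[Q(√57):Q] = 2 (min poly x^2 - 57, irreducible since 57 is squarefree > 1). For the top step, suppose √113 ∈ Q(√57), say √113 = c + d√57 with c, d ∈ Q. Squaring: 113 = c^2 + 57d^2 + 2cd√57. Since √57 ∉ Q this forces 2cd = 0. If d = 0 then √113 = c ∈ Q, contradicting 113 squarefree > 1. If c = 0 then 113 = 57d^2, so 57·113 = (57d)^2 is a perfect square in Q — but 57·113 = 6441 is not a perfect square (since 57 and 113 are distinct squarefree integers). Contradiction. Hence √113 ∉ Q(√57), so x^2 - 113 stays irreducible over Q(√57) and [Q(√57, √113) : Q(√57)] = 2. By the tower law, [Q(√57, √113) : Q] = 2 · 2 = 4.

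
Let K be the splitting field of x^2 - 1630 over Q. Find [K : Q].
[K : Q] = 2

f(x) = x^2 - 1630 factors as (x - √1630)(x + √1630). The splitting field is K = Q(√1630). Since 1630 is squarefree and > 1, it is not a perfect square, so x^2 - 1630 is irreducible over Q and [Q(√1630) : Q] = 2. Hence [K : Q] = 2.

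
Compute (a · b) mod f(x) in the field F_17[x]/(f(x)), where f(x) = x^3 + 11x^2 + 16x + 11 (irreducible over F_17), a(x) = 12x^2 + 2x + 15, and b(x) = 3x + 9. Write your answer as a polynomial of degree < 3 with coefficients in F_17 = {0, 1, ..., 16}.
a · b ≡ 7x^2 + 14x + 11 (mod f(x))

Multiply in F_17[x]: a(x)·b(x) = (12x^2 + 2x + 15)·(3x + 9) = 2x^3 + 12x^2 + 12x + 16. This has degree ≥ 3, so divide by f(x) over F_17: 2x^3 + 12x^2 + 12x + 16 = (2)·(x^3 + 11x^2 + 16x + 11) + (7x^2 + 14x + 11). Hence a·b ≡ 7x^2 + 14x + 11 (mod f). (F_17[x]/(f) is a field with 17^3 = 4913 elements since f is irreducible of degree 3.)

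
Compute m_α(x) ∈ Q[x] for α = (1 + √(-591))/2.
m_α(x) = x^2 - x + 148

From 2α - 1 = √(-591), squaring gives (2α - 1)^2 = -591, i.e. 4α^2 - 4α + 1 = -591, so α^2 - α + (1 + 591)/4 = 0. Since -591 ≡ 1 (mod 4), (1 + 591)/4 = 148 ∈ Z. The polynomial x^2 - x + 148 has discriminant 1 - 4·(148) = -591, which is not a perfect square in Q (d = -591 is squarefree and ≠ 1), so x^2 - x + 148 is irreducible over Q. It is the minimal polynomial of α.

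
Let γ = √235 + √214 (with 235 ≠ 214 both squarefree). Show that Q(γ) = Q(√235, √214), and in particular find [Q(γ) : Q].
[Q(γ) : Q] = 4 (equivalently, Q(γ) = Q(√235, √214))

Obviously Q(γ) ⊆ Q(√235, √214), and [Q(√235, √214):Q] = 4 (since 235, 214 are distinct squarefree integers > 1 with 50290 not a perfect square). To show equality we compute the minimal polynomial of γ. From γ = √235 + √214: γ^2 = 235 + 2√(50290) + 214 = 449 + 2√(50290), so γ^2 - 449 = 2√(50290); squaring, (γ^2 - 449)^2 = 4·50290, i.e. γ^4 - 898γ^2 + 201601 - 201160 = 0, i.e. γ^4 - 898γ^2 + 441 = 0. So γ is a root of x^4 - 898x^2 + 441. This polynomial is irreducible over Q: it has no rational root (each ±√235 ± √214 is irrational), and any factorization into two quadratics over Q would force √(50290) ∈ Q (pairing opposite roots) or √235, √214 ∈ Q (other pairings), all impossible. Hence [Q(γ):Q] = 4 = [Q(√235, √214):Q], so Q(γ) = Q(√235, √214).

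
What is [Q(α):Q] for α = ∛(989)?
[Q(α):Q] = 3

The minimal polynomial of α is x^3 - 989, irreducible over Q since 989 is not a perfect cube (so x^3 - 989 has no rational root). Hence [Q(α):Q] = deg(m_α) = 3.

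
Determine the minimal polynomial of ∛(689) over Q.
m_α(x) = x^3 - 689

α satisfies α^3 = 689, so x^3 - 689 annihilates α. By the rational root test, a rational root p/q (in lowest terms) of x^3 - 689 would satisfy p^3 = 689 q^3, forcing q = 1 and p^3 = 689; but 689 is not a perfect cube, contradiction. A monic cubic over Q with no rational root is irreducible (any nontrivial factorization would include a linear factor). Hence x^3 - 689 is the minimal polynomial of α, and in particular [Q(α):Q] = 3.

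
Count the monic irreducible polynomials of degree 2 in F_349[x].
There are 60726 monic irreducible polynomials of degree 2 over F_349

Each element of F_{349^2} that lies in no proper subfield is a root of exactly one monic irreducible of degree 2 over F_349, and each such polynomial has 2 distinct roots in F_{349^2}. By Möbius inversion the count is N_349(2) = (1/2) Σ_{d|2} μ(2/d) · 349^d = (1/2)(μ(2)·349^1 + μ(1)·349^2) = 121452/2 = 60726.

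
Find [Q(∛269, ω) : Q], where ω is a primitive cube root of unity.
[Q(∛269, ω) : Q] = 6

[Q(∛269):Q] = 3 (min poly x^3 - 269, irreducible since 269 is not a perfect cube). [Q(ω):Q] = 2 (min poly x^2 + x + 1). Since Q(∛269) ⊂ R and ω ∉ R, we have ω ∉ Q(∛269), so x^2 + x + 1 remains irreducible over Q(∛269) and [Q(∛269, ω) : Q(∛269)] = 2. By the tower law, [Q(∛269, ω) : Q] = 3 · 2 = 6. (In fact Q(∛269, ω) is the splitting field of x^3 - 269 over Q.)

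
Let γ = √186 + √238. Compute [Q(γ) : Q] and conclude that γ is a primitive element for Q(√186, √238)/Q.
[Q(γ) : Q] = 4 (equivalently, Q(γ) = Q(√186, √238))

Obviously Q(γ) ⊆ Q(√186, √238), and [Q(√186, √238):Q] = 4 (since 186, 238 are distinct squarefree integers > 1 with 44268 not a perfect square). To show equality we compute the minimal polynomial of γ. From γ = √186 + √238: γ^2 = 186 + 2√(44268) + 238 = 424 + 2√(44268), so γ^2 - 424 = 2√(44268); squaring, (γ^2 - 424)^2 = 4·44268, i.e. γ^4 - 848γ^2 + 179776 - 177072 = 0, i.e. γ^4 - 848γ^2 + 2704 = 0. So γ is a root of x^4 - 848x^2 + 2704. This polynomial is irreducible over Q: it has no rational root (each ±√186 ± √238 is irrational), and any factorization into two quadratics over Q would force √(44268) ∈ Q (pairing opposite roots) or √186, √238 ∈ Q (other pairings), all impossible. Hence [Q(γ):Q] = 4 = [Q(√186, √238):Q], so Q(γ) = Q(√186, √238).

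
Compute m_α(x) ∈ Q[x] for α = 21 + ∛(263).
m_α(x) = x^3 - 63x^2 + 1323x - 9524

Set β = α - 21 = ∛(263), so β^3 = 263. Then (α - 21)^3 - 263 = 0, i.e. α is a root of g(x) = (x - 21)^3 - 263 = x^3 - 63x^2 + 1323x - 9524. Since g(x) = h(x - 21) where h(x) = x^3 - 263, and h is irreducible over Q (because 263 is not a perfect cube, so h has no rational root, and a monic cubic with no rational root is irreducible), g is also irreducible (irreducibility is preserved under the substitution x → x - 21). Hence m_α(x) = x^3 - 63x^2 + 1323x - 9524.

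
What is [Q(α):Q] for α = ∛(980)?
[Q(α):Q] = 3

The minimal polynomial of α is x^3 - 980, irreducible over Q since 980 is not a perfect cube (so x^3 - 980 has no rational root). Hence [Q(α):Q] = deg(m_α) = 3.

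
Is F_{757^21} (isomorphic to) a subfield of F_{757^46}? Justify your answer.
No: F_{757^21} is not a subfield of F_{757^46}

F_{p^m} embeds in F_{p^n} iff m | n. Here 21 ∤ 46 (since 46 = 2·21 + 4 with remainder 4 ≠ 0), so F_{757^21} is not a subfield of F_{757^46}. Equivalently: if it were, the tower law would give 21 = [F_{757^21}:F_757] dividing [F_{757^46}:F_757] = 46, contradiction.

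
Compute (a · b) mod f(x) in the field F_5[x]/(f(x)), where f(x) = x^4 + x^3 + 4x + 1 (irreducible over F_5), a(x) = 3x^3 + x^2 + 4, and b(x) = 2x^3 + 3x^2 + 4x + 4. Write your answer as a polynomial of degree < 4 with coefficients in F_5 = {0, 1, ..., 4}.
a · b ≡ x + 1 (mod f(x))

Multiply in F_5[x]: a(x)·b(x) = (3x^3 + x^2 + 4)·(2x^3 + 3x^2 + 4x + 4) = x^6 + x^5 + 4x^3 + x^2 + x + 1. This has degree ≥ 4, so divide by f(x) over F_5: x^6 + x^5 + 4x^3 + x^2 + x + 1 = (x^2)·(x^4 + x^3 + 4x + 1) + (x + 1). Hence a·b ≡ x + 1 (mod f). (F_5[x]/(f) is a field with 5^4 = 625 elements since f is irreducible of degree 4.)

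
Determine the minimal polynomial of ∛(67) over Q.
m_α(x) = x^3 - 67

α satisfies α^3 = 67, so x^3 - 67 annihilates α. By the rational root test, a rational root p/q (in lowest terms) of x^3 - 67 would satisfy p^3 = 67 q^3, forcing q = 1 and p^3 = 67; but 67 is not a perfect cube, contradiction. A monic cubic over Q with no rational root is irreducible (any nontrivial factorization would include a linear factor). Hence x^3 - 67 is the minimal polynomial of α, and in particular [Q(α):Q] = 3.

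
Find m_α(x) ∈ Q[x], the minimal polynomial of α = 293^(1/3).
m_α(x) = x^3 - 293

α satisfies α^3 = 293, so x^3 - 293 annihilates α. By the rational root test, a rational root p/q (in lowest terms) of x^3 - 293 would satisfy p^3 = 293 q^3, forcing q = 1 and p^3 = 293; but 293 is not a perfect cube, contradiction. A monic cubic over Q with no rational root is irreducible (any nontrivial factorization would include a linear factor). Hence x^3 - 293 is the minimal polynomial of α, and in particular [Q(α):Q] = 3.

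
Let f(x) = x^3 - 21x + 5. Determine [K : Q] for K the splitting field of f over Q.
[K : Q] = 6

By the rational root test, any rational root of the monic integer polynomial f(x) = x^3 - 21x + 5 must be an integer dividing the constant term 5, i.e. one of ±{1, 5}. Evaluating: f(1) = -15, f(-1) = 25, f(5) = 25, f(-5) = -15; none is 0, so f has no rational root and is therefore irreducible over Q (a cubic with no linear factor over a field is irreducible). For an irreducible cubic, the Galois group is A_3 or S_3 according as the discriminant disc(f) = -4a^3 - 27b^2 = -4·(-21)^3 - 27·(5)^2 = 36369 is or is not a square in Q. Here disc(f) = 36369 is not a perfect square in Q, so the Galois group of f over Q is not contained in A_3 and must be all of S_3. The splitting field has degree |S_3| = 6 over Q, so [K : Q] = 6.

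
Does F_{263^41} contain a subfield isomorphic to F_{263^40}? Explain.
No: F_{263^40} is not a subfield of F_{263^41}

F_{p^m} embeds in F_{p^n} iff m | n. Here 40 ∤ 41 (since 41 = 1·40 + 1 with remainder 1 ≠ 0), so F_{263^40} is not a subfield of F_{263^41}. Equivalently: if it were, the tower law would give 40 = [F_{263^40}:F_263] dividing [F_{263^41}:F_263] = 41, contradiction.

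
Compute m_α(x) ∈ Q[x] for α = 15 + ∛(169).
m_α(x) = x^3 - 45x^2 + 675x - 3544

Set β = α - 15 = ∛(169), so β^3 = 169. Then (α - 15)^3 - 169 = 0, i.e. α is a root of g(x) = (x - 15)^3 - 169 = x^3 - 45x^2 + 675x - 3544. Since g(x) = h(x - 15) where h(x) = x^3 - 169, and h is irreducible over Q (because 169 is not a perfect cube, so h has no rational root, and a monic cubic with no rational root is irreducible), g is also irreducible (irreducibility is preserved under the substitution x → x - 15). Hence m_α(x) = x^3 - 45x^2 + 675x - 3544.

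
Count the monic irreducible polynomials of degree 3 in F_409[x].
There are 22805840 monic irreducible polynomials of degree 3 over F_409

Each element of F_{409^3} that lies in no proper subfield is a root of exactly one monic irreducible of degree 3 over F_409, and each such polynomial has 3 distinct roots in F_{409^3}. By Möbius inversion the count is N_409(3) = (1/3) Σ_{d|3} μ(3/d) · 409^d = (1/3)(μ(3)·409^1 + μ(1)·409^3) = 68417520/3 = 22805840.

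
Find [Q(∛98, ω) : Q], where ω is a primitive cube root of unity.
[Q(∛98, ω) : Q] = 6

[Q(∛98):Q] = 3 (min poly x^3 - 98, irreducible since 98 is not a perfect cube). [Q(ω):Q] = 2 (min poly x^2 + x + 1). Since Q(∛98) ⊂ R and ω ∉ R, we have ω ∉ Q(∛98), so x^2 + x + 1 remains irreducible over Q(∛98) and [Q(∛98, ω) : Q(∛98)] = 2. By the tower law, [Q(∛98, ω) : Q] = 3 · 2 = 6. (In fact Q(∛98, ω) is the splitting field of x^3 - 98 over Q.)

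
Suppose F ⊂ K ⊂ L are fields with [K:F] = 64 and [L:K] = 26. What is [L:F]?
[L:F] = 1664

The tower law says that for any tower of field extensions F ⊂ K ⊂ L with finite degrees, [L:F] = [L:K] · [K:F]. Here this gives [L:F] = 26 · 64 = 1664.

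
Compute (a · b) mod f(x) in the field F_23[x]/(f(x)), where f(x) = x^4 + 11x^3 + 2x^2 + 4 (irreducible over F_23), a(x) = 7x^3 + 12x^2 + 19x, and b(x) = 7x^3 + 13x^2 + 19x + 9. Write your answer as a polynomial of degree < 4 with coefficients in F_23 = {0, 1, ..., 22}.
a · b ≡ 3x^3 + 12x^2 + 17x + 7 (mod f(x))

Multiply in F_23[x]: a(x)·b(x) = (7x^3 + 12x^2 + 19x)·(7x^3 + 13x^2 + 19x + 9) = 3x^6 + 14x^5 + 8x^4 + 9x^3 + 9x^2 + 10x. This has degree ≥ 4, so divide by f(x) over F_23: 3x^6 + 14x^5 + 8x^4 + 9x^3 + 9x^2 + 10x = (3x^2 + 4x + 4)·(x^4 + 11x^3 + 2x^2 + 4) + (3x^3 + 12x^2 + 17x + 7). Hence a·b ≡ 3x^3 + 12x^2 + 17x + 7 (mod f). (F_23[x]/(f) is a field with 23^4 = 279841 elements since f is irreducible of degree 4.)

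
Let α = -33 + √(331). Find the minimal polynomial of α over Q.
m_α(x) = x^2 + 66x + 758

From α + 33 = √(331), squaring gives (α + 33)^2 = 331, i.e. α^2 + 66α + 1089 = 331, so α^2 + 66α + 758 = 0. The discriminant of x^2 + 66x + 758 is (66)^2 - 4·(758) = 4356 - 3032 = 1324, and 4·(331) is not a perfect square in Q since 331 is squarefree and ≠ 1. Hence x^2 + 66x + 758 is irreducible over Q and is the minimal polynomial of α.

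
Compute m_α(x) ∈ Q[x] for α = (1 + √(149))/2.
m_α(x) = x^2 - x - 37

From 2α - 1 = √(149), squaring gives (2α - 1)^2 = 149, i.e. 4α^2 - 4α + 1 = 149, so α^2 - α + (1 - 149)/4 = 0. Since 149 ≡ 1 (mod 4), (1 - 149)/4 = -37 ∈ Z. The polynomial x^2 - x - 37 has discriminant 1 - 4·(-37) = 149, which is not a perfect square in Q (d = 149 is squarefree and ≠ 1), so x^2 - x - 37 is irreducible over Q. It is the minimal polynomial of α.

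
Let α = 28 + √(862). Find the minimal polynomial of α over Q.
m_α(x) = x^2 - 56x - 78

From α - 28 = √(862), squaring gives (α - 28)^2 = 862, i.e. α^2 - 56α + 784 = 862, so α^2 - 56α - 78 = 0. The discriminant of x^2 - 56x - 78 is (-56)^2 - 4·(-78) = 3136 + 312 = 3448, and 4·(862) is not a perfect square in Q since 862 is squarefree and ≠ 1. Hence x^2 - 56x - 78 is irreducible over Q and is the minimal polynomial of α.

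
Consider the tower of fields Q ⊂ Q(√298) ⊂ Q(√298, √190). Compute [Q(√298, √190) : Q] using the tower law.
[Q(√298, √190) : Q] = 4

[Q(√298):Q] = 2 (min poly x^2 - 298, irreducible since 298 is squarefree > 1). For the top step, suppose √190 ∈ Q(√298), say √190 = c + d√298 with c, d ∈ Q. Squaring: 190 = c^2 + 298d^2 + 2cd√298. Since √298 ∉ Q this forces 2cd = 0. If d = 0 then √190 = c ∈ Q, contradicting 190 squarefree > 1. If c = 0 then 190 = 298d^2, so 298·190 = (298d)^2 is a perfect square in Q — but 298·190 = 56620 is not a perfect square (since 298 and 190 are distinct squarefree integers). Contradiction. Hence √190 ∉ Q(√298), so x^2 - 190 stays irreducible over Q(√298) and [Q(√298, √190) : Q(√298)] = 2. By the tower law, [Q(√298, √190) : Q] = 2 · 2 = 4.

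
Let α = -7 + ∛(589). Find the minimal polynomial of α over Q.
m_α(x) = x^3 + 21x^2 + 147x - 246

Set β = α + 7 = ∛(589), so β^3 = 589. Then (α + 7)^3 - 589 = 0, i.e. α is a root of g(x) = (x + 7)^3 - 589 = x^3 + 21x^2 + 147x - 246. Since g(x) = h(x + 7) where h(x) = x^3 - 589, and h is irreducible over Q (because 589 is not a perfect cube, so h has no rational root, and a monic cubic with no rational root is irreducible), g is also irreducible (irreducibility is preserved under the substitution x → x + 7). Hence m_α(x) = x^3 + 21x^2 + 147x - 246.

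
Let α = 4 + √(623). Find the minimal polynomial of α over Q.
m_α(x) = x^2 - 8x - 607

From α - 4 = √(623), squaring gives (α - 4)^2 = 623, i.e. α^2 - 8α + 16 = 623, so α^2 - 8α - 607 = 0. The discriminant of x^2 - 8x - 607 is (-8)^2 - 4·(-607) = 64 + 2428 = 2492, and 4·(623) is not a perfect square in Q since 623 is squarefree and ≠ 1. Hence x^2 - 8x - 607 is irreducible over Q and is the minimal polynomial of α.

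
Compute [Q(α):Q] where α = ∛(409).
[Q(α):Q] = 3

The minimal polynomial of α is x^3 - 409, irreducible over Q since 409 is not a perfect cube (so x^3 - 409 has no rational root). Hence [Q(α):Q] = deg(m_α) = 3.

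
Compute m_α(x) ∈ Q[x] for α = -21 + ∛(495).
m_α(x) = x^3 + 63x^2 + 1323x + 8766

Set β = α + 21 = ∛(495), so β^3 = 495. Then (α + 21)^3 - 495 = 0, i.e. α is a root of g(x) = (x + 21)^3 - 495 = x^3 + 63x^2 + 1323x + 8766. Since g(x) = h(x + 21) where h(x) = x^3 - 495, and h is irreducible over Q (because 495 is not a perfect cube, so h has no rational root, and a monic cubic with no rational root is irreducible), g is also irreducible (irreducibility is preserved under the substitution x → x + 21). Hence m_α(x) = x^3 + 63x^2 + 1323x + 8766.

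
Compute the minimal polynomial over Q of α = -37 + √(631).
m_α(x) = x^2 + 74x + 738

From α + 37 = √(631), squaring gives (α + 37)^2 = 631, i.e. α^2 + 74α + 1369 = 631, so α^2 + 74α + 738 = 0. The discriminant of x^2 + 74x + 738 is (74)^2 - 4·(738) = 5476 - 2952 = 2524, and 4·(631) is not a perfect square in Q since 631 is squarefree and ≠ 1. Hence x^2 + 74x + 738 is irreducible over Q and is the minimal polynomial of α.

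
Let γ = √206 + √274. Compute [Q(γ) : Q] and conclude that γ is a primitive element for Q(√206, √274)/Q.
[Q(γ) : Q] = 4 (equivalently, Q(γ) = Q(√206, √274))

Obviously Q(γ) ⊆ Q(√206, √274), and [Q(√206, √274):Q] = 4 (since 206, 274 are distinct squarefree integers > 1 with 56444 not a perfect square). To show equality we compute the minimal polynomial of γ. From γ = √206 + √274: γ^2 = 206 + 2√(56444) + 274 = 480 + 2√(56444), so γ^2 - 480 = 2√(56444); squaring, (γ^2 - 480)^2 = 4·56444, i.e. γ^4 - 960γ^2 + 230400 - 225776 = 0, i.e. γ^4 - 960γ^2 + 4624 = 0. So γ is a root of x^4 - 960x^2 + 4624. This polynomial is irreducible over Q: it has no rational root (each ±√206 ± √274 is irrational), and any factorization into two quadratics over Q would force √(56444) ∈ Q (pairing opposite roots) or √206, √274 ∈ Q (other pairings), all impossible. Hence [Q(γ):Q] = 4 = [Q(√206, √274):Q], so Q(γ) = Q(√206, √274).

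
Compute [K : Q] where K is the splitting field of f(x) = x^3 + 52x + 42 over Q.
[K : Q] = 6

By the rational root test, any rational root of the monic integer polynomial f(x) = x^3 + 52x + 42 must be an integer dividing the constant term 42, i.e. one of ±{1, 2, 3, 6, 7, 14, 21, 42}. Evaluating: f(1) = 95, f(-1) = -11, f(2) = 154, f(-2) = -70, f(3) = 225, f(-3) = -141, f(6) = 570, f(-6) = -486, f(7) = 749, f(-7) = -665, f(14) = 3514, f(-14) = -3430, f(21) = 10395, f(-21) = -10311, f(42) = 76314, f(-42) = -76230; none is 0, so f has no rational root and is therefore irreducible over Q (a cubic with no linear factor over a field is irreducible). For an irreducible cubic, the Galois group is A_3 or S_3 according as the discriminant disc(f) = -4a^3 - 27b^2 = -4·(52)^3 - 27·(42)^2 = -610060 is or is not a square in Q. Here disc(f) = -610060 is not a perfect square in Q, so the Galois group of f over Q is not contained in A_3 and must be all of S_3. The splitting field has degree |S_3| = 6 over Q, so [K : Q] = 6.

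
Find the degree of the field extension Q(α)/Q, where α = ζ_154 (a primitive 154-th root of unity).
[Q(α):Q] = 60

The minimal polynomial of ζ_154 over Q is the 154-th cyclotomic polynomial Φ_154(x), which is irreducible over Q and has degree φ(154) = 60. Hence [Q(α):Q] = φ(154) = 60.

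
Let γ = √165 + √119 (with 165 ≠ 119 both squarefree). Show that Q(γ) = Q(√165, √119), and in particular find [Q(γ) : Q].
[Q(γ) : Q] = 4 (equivalently, Q(γ) = Q(√165, √119))

Obviously Q(γ) ⊆ Q(√165, √119), and [Q(√165, √119):Q] = 4 (since 165, 119 are distinct squarefree integers > 1 with 19635 not a perfect square). To show equality we compute the minimal polynomial of γ. From γ = √165 + √119: γ^2 = 165 + 2√(19635) + 119 = 284 + 2√(19635), so γ^2 - 284 = 2√(19635); squaring, (γ^2 - 284)^2 = 4·19635, i.e. γ^4 - 568γ^2 + 80656 - 78540 = 0, i.e. γ^4 - 568γ^2 + 2116 = 0. So γ is a root of x^4 - 568x^2 + 2116. This polynomial is irreducible over Q: it has no rational root (each ±√165 ± √119 is irrational), and any factorization into two quadratics over Q would force √(19635) ∈ Q (pairing opposite roots) or √165, √119 ∈ Q (other pairings), all impossible. Hence [Q(γ):Q] = 4 = [Q(√165, √119):Q], so Q(γ) = Q(√165, √119).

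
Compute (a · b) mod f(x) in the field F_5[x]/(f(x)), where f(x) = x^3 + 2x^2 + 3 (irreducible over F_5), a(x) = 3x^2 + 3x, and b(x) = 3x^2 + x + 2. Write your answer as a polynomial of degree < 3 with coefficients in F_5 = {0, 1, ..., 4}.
a · b ≡ x^2 + 4x + 3 (mod f(x))

Multiply in F_5[x]: a(x)·b(x) = (3x^2 + 3x)·(3x^2 + x + 2) = 4x^4 + 2x^3 + 4x^2 + x. This has degree ≥ 3, so divide by f(x) over F_5: 4x^4 + 2x^3 + 4x^2 + x = (4x + 4)·(x^3 + 2x^2 + 3) + (x^2 + 4x + 3). Hence a·b ≡ x^2 + 4x + 3 (mod f). (F_5[x]/(f) is a field with 5^3 = 125 elements since f is irreducible of degree 3.)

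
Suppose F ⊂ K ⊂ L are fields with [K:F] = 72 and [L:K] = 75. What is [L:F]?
[L:F] = 5400

The tower law says that for any tower of field extensions F ⊂ K ⊂ L with finite degrees, [L:F] = [L:K] · [K:F]. Here this gives [L:F] = 75 · 72 = 5400.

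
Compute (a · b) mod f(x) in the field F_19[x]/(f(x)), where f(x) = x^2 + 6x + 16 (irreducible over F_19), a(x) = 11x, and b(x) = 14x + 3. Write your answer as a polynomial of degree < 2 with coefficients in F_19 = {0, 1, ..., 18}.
a · b ≡ 2x + 6 (mod f(x))

Multiply in F_19[x]: a(x)·b(x) = (11x)·(14x + 3) = 2x^2 + 14x. This has degree ≥ 2, so divide by f(x) over F_19: 2x^2 + 14x = (2)·(x^2 + 6x + 16) + (2x + 6). Hence a·b ≡ 2x + 6 (mod f). (F_19[x]/(f) is a field with 19^2 = 361 elements since f is irreducible of degree 2.)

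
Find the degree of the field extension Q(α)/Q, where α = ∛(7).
[Q(α):Q] = 3

The minimal polynomial of α is x^3 - 7, irreducible over Q since 7 is not a perfect cube (so x^3 - 7 has no rational root). Hence [Q(α):Q] = deg(m_α) = 3.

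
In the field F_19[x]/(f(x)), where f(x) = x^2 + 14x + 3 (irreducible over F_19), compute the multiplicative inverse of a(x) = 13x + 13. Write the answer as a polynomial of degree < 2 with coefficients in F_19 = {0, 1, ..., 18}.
a(x)^(-1) ≡ 6x + 2 (mod f(x))

Since f is irreducible over F_19, F_19[x]/(f) is a field and a(x) ≠ 0 has an inverse. Apply the extended Euclidean algorithm to f(x) and a(x) in F_19[x]: f(x) = (3x + 1)·a(x) + (9). The last nonzero remainder is the constant 9 = gcd(f, a) in F_19. Back-substituting through the division chain expresses 9 = s(x)·a(x) + t(x)·f(x) with s(x) ≡ 16x + 18 (mod f), so (16x + 18)·a(x) ≡ 9 (mod f). Multiplying by 9^(-1) ≡ 17 in F_19 gives a(x)^(-1) ≡ 17·(16x + 18) ≡ 6x + 2 (mod f). Check: (13x + 13)·(6x + 2) = 2x^2 + 9x + 7 ≡ 1 (mod x^2 + 14x + 3).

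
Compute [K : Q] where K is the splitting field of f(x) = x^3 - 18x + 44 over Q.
[K : Q] = 6

By the rational root test, any rational root of the monic integer polynomial f(x) = x^3 - 18x + 44 must be an integer dividing the constant term 44, i.e. one of ±{1, 2, 4, 11, 22, 44}. Evaluating: f(1) = 27, f(-1) = 61, f(2) = 16, f(-2) = 72, f(4) = 36, f(-4) = 52, f(11) = 1177, f(-11) = -1089, f(22) = 10296, f(-22) = -10208, f(44) = 84436, f(-44) = -84348; none is 0, so f has no rational root and is therefore irreducible over Q (a cubic with no linear factor over a field is irreducible). For an irreducible cubic, the Galois group is A_3 or S_3 according as the discriminant disc(f) = -4a^3 - 27b^2 = -4·(-18)^3 - 27·(44)^2 = -28944 is or is not a square in Q. Here disc(f) = -28944 is not a perfect square in Q, so the Galois group of f over Q is not contained in A_3 and must be all of S_3. The splitting field has degree |S_3| = 6 over Q, so [K : Q] = 6.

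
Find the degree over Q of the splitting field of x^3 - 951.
[K : Q] = 6

The roots of x^3 - 951 are ∛951, ω∛951, ω^2∛951 where ω = e^(2πi/3) is a primitive cube root of unity, so K = Q(∛951, ω). Now [Q(∛951):Q] = 3 (since 951 is not a perfect cube, x^3 - 951 is irreducible) and [Q(ω):Q] = 2. Both 2 and 3 divide [K:Q], and [K:Q] ≤ 3·2 = 6, so [K:Q] = 6. (Equivalently: Q(∛951) ⊂ R but ω ∉ R, so [K : Q(∛951)] = 2.)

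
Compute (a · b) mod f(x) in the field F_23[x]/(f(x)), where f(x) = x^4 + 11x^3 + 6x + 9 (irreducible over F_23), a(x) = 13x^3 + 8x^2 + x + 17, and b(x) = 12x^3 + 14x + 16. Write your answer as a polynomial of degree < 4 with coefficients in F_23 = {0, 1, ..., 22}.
a · b ≡ 16x^3 + 17x^2 + 15x + 20 (mod f(x))

Multiply in F_23[x]: a(x)·b(x) = (13x^3 + 8x^2 + x + 17)·(12x^3 + 14x + 16) = 18x^6 + 4x^5 + 10x^4 + 18x^3 + 4x^2 + x + 19. This has degree ≥ 4, so divide by f(x) over F_23: 18x^6 + 4x^5 + 10x^4 + 18x^3 + 4x^2 + x + 19 = (18x^2 + 13x + 5)·(x^4 + 11x^3 + 6x + 9) + (16x^3 + 17x^2 + 15x + 20). Hence a·b ≡ 16x^3 + 17x^2 + 15x + 20 (mod f). (F_23[x]/(f) is a field with 23^4 = 279841 elements since f is irreducible of degree 4.)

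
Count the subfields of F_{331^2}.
F_{331^2} has 2 subfields

The subfields of F_{p^n} are exactly the fields F_{p^d} for d | n (each is the fixed field of the unique index-d subgroup of Gal(F_{p^n}/F_p) ≅ Z/nZ). The divisors of n = 2 are {1, 2}, giving 2 subfields: F_{331^1}, F_{331^2}.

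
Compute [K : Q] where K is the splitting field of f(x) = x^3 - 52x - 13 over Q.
[K : Q] = 6

By the rational root test, any rational root of the monic integer polynomial f(x) = x^3 - 52x - 13 must be an integer dividing the constant term -13, i.e. one of ±{1, 13}. Evaluating: f(1) = -64, f(-1) = 38, f(13) = 1508, f(-13) = -1534; none is 0, so f has no rational root and is therefore irreducible over Q (a cubic with no linear factor over a field is irreducible). For an irreducible cubic, the Galois group is A_3 or S_3 according as the discriminant disc(f) = -4a^3 - 27b^2 = -4·(-52)^3 - 27·(-13)^2 = 557869 is or is not a square in Q. Here disc(f) = 557869 is not a perfect square in Q, so the Galois group of f over Q is not contained in A_3 and must be all of S_3. The splitting field has degree |S_3| = 6 over Q, so [K : Q] = 6.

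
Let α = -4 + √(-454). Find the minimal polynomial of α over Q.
m_α(x) = x^2 + 8x + 470

From α + 4 = √(-454), squaring gives (α + 4)^2 = -454, i.e. α^2 + 8α + 16 = -454, so α^2 + 8α + 470 = 0. The discriminant of x^2 + 8x + 470 is (8)^2 - 4·(470) = 64 - 1880 = -1816, and 4·(-454) is not a perfect square in Q since -454 is squarefree and ≠ 1. Hence x^2 + 8x + 470 is irreducible over Q and is the minimal polynomial of α.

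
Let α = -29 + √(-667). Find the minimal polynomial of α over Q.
m_α(x) = x^2 + 58x + 1508

From α + 29 = √(-667), squaring gives (α + 29)^2 = -667, i.e. α^2 + 58α + 841 = -667, so α^2 + 58α + 1508 = 0. The discriminant of x^2 + 58x + 1508 is (58)^2 - 4·(1508) = 3364 - 6032 = -2668, and 4·(-667) is not a perfect square in Q since -667 is squarefree and ≠ 1. Hence x^2 + 58x + 1508 is irreducible over Q and is the minimal polynomial of α.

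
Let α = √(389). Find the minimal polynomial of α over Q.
m_α(x) = x^2 - 389

α satisfies α^2 - 389 = 0, so x^2 - 389 annihilates α. Since d = 389 is squarefree and ≠ 1, it is not a perfect square in Q, so x^2 - 389 has no rational root and is therefore irreducible over Q (a degree-2 polynomial over a field is irreducible iff it has no root). Hence m_α(x) = x^2 - 389.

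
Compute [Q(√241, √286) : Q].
[Q(√241, √286) : Q] = 4

[Q(√241):Q] = 2 (min poly x^2 - 241, irreducible since 241 is squarefree > 1). For the top step, suppose √286 ∈ Q(√241), say √286 = c + d√241 with c, d ∈ Q. Squaring: 286 = c^2 + 241d^2 + 2cd√241. Since √241 ∉ Q this forces 2cd = 0. If d = 0 then √286 = c ∈ Q, contradicting 286 squarefree > 1. If c = 0 then 286 = 241d^2, so 241·286 = (241d)^2 is a perfect square in Q — but 241·286 = 68926 is not a perfect square (since 241 and 286 are distinct squarefree integers). Contradiction. Hence √286 ∉ Q(√241), so x^2 - 286 stays irreducible over Q(√241) and [Q(√241, √286) : Q(√241)] = 2. By the tower law, [Q(√241, √286) : Q] = 2 · 2 = 4.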